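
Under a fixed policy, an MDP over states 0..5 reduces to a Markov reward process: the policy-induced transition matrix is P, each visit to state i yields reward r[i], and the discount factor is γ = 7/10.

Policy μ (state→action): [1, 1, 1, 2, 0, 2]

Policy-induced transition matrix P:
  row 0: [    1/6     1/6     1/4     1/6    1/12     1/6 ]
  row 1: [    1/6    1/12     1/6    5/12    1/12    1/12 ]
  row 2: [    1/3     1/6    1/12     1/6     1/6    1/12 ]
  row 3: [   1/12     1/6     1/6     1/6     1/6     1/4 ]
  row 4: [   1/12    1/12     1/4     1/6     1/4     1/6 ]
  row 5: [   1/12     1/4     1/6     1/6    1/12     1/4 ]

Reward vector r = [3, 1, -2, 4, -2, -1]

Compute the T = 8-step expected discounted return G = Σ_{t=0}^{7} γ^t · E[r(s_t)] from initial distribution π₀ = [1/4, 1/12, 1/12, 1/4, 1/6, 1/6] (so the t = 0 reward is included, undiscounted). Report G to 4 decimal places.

G = 2.4147

t=0: π = [0.2500, 0.0833, 0.0833, 0.2500, 0.1667, 0.1667], E[r] = 1.1667, γ^t·E[r] = 1.166667, running G = 1.166667
t=1: π = [0.1319, 0.1597, 0.1944, 0.1875, 0.1389, 0.1875], E[r] = 0.4514, γ^t·E[r] = 0.315972, running G = 1.482639
t=2: π = [0.1563, 0.1574, 0.1730, 0.2066, 0.1383, 0.1684], E[r] = 0.6615, γ^t·E[r] = 0.324115, running G = 1.806753
t=3: π = [0.1527, 0.1561, 0.1768, 0.2060, 0.1380, 0.1704], E[r] = 0.6383, γ^t·E[r] = 0.218940, running G = 2.025694
t=4: π = [0.1533, 0.1564, 0.1762, 0.2057, 0.1382, 0.1703], E[r] = 0.6398, γ^t·E[r] = 0.153610, running G = 2.179304
t=5: π = [0.1532, 0.1563, 0.1763, 0.2058, 0.1382, 0.1703], E[r] = 0.6396, γ^t·E[r] = 0.107503, running G = 2.286807
t=6: π = [0.1532, 0.1563, 0.1763, 0.2057, 0.1382, 0.1703], E[r] = 0.6397, γ^t·E[r] = 0.075256, running G = 2.362063
t=7: π = [0.1532, 0.1563, 0.1763, 0.2057, 0.1382, 0.1703], E[r] = 0.6397, γ^t·E[r] = 0.052678, running G = 2.414741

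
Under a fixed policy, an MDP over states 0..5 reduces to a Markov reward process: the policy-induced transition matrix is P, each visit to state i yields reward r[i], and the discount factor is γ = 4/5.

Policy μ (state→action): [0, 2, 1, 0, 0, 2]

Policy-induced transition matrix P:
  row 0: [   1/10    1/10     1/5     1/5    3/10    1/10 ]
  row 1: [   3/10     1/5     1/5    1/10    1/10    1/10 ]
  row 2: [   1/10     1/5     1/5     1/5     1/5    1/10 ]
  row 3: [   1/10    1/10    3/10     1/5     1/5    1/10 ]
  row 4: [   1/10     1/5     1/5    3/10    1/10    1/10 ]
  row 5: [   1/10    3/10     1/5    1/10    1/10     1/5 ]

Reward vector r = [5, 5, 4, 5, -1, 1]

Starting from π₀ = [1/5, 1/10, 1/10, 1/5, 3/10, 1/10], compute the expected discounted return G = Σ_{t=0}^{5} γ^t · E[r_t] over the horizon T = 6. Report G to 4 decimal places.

t=0: π = [0.2000, 0.1000, 0.1000, 0.2000, 0.3000, 0.1000], E[r] = 2.7000, γ^t·E[r] = 2.700000, running G = 2.700000
t=1: π = [0.1200, 0.1700, 0.2200, 0.2100, 0.1700, 0.1100], E[r] = 3.3200, γ^t·E[r] = 2.656000, running G = 5.356000
t=2: π = [0.1340, 0.1780, 0.2210, 0.1890, 0.1670, 0.1110], E[r] = 3.3330, γ^t·E[r] = 2.133120, running G = 7.489120
t=3: π = [0.1356, 0.1788, 0.2189, 0.1878, 0.1678, 0.1111], E[r] = 3.3299, γ^t·E[r] = 1.704909, running G = 9.194029
t=4: π = [0.1358, 0.1788, 0.2188, 0.1878, 0.1678, 0.1111], E[r] = 3.3300, γ^t·E[r] = 1.363984, running G = 10.558013
t=5: π = [0.1358, 0.1788, 0.2188, 0.1878, 0.1678, 0.1111], E[r] = 3.3299, γ^t·E[r] = 1.091149, running G = 11.649162

G = 11.6492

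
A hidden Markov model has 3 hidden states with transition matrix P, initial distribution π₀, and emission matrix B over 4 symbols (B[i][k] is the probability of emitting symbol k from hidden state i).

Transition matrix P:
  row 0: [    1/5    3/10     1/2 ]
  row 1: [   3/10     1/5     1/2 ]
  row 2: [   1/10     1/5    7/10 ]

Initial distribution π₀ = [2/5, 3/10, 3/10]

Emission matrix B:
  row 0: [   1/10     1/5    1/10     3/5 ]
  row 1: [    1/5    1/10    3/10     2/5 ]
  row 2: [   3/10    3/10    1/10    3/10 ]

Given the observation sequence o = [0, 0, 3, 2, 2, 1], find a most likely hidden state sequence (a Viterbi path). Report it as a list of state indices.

path = [2, 2, 2, 2, 2, 2]

t=0: δ = [4.000e-02, 6.000e-02, 9.000e-02]  (obs o_0=0)
t=1: δ = [1.800e-03, 3.600e-03, 1.890e-02]  ψ = [1, 2, 2]  (obs o_1=0)
t=2: δ = [1.134e-03, 1.512e-03, 3.969e-03]  ψ = [2, 2, 2]  (obs o_2=3)
t=3: δ = [4.536e-05, 2.381e-04, 2.778e-04]  ψ = [1, 2, 2]  (obs o_3=2)
t=4: δ = [7.144e-06, 1.667e-05, 1.945e-05]  ψ = [1, 2, 2]  (obs o_4=2)
t=5: δ = [1.000e-06, 3.890e-07, 4.084e-06]  ψ = [1, 2, 2]  (obs o_5=1)
backtrack: best end state = 2; path = [2, 2, 2, 2, 2, 2]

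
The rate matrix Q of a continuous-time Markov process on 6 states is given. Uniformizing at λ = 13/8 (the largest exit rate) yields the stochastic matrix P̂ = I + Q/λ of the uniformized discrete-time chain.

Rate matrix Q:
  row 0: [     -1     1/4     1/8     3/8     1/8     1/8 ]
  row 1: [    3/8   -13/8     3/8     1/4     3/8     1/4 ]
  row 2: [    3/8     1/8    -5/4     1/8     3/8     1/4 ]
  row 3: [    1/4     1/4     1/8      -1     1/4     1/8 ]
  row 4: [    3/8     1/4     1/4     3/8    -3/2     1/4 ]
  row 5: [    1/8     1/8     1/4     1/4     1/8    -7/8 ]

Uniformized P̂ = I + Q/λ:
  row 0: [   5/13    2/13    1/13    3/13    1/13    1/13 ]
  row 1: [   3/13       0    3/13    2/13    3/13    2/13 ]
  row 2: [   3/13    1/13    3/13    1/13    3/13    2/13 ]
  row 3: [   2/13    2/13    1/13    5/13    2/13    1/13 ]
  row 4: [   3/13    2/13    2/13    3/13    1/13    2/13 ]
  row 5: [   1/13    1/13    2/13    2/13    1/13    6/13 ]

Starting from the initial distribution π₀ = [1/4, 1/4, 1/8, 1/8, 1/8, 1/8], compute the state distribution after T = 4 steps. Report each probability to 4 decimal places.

π = [0.2216, 0.1126, 0.1391, 0.2215, 0.1326, 0.1726]

t=0: π = [0.2500, 0.2500, 0.1250, 0.1250, 0.1250, 0.1250]
t=1: π = [0.2404, 0.0962, 0.1538, 0.2019, 0.1442, 0.1635]
t=2: π = [0.2271, 0.1146, 0.1391, 0.2182, 0.1309, 0.1701]
t=3: π = [0.2227, 0.1124, 0.1391, 0.2210, 0.1327, 0.1719]
t=4: π = [0.2216, 0.1126, 0.1391, 0.2215, 0.1326, 0.1726]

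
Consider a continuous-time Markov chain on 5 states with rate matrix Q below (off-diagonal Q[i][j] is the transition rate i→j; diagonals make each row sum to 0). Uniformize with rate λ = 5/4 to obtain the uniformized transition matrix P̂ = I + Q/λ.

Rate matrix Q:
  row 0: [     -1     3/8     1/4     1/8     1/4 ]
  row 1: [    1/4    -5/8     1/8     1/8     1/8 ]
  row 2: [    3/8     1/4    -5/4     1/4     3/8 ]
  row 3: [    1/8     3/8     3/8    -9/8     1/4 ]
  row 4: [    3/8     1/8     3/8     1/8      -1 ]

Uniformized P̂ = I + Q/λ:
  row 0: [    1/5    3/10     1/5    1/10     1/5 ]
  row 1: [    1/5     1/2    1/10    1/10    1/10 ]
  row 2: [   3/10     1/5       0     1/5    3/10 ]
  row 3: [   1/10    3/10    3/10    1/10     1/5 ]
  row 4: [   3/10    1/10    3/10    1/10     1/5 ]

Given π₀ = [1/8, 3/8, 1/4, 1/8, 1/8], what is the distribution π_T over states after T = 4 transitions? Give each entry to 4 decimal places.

t=0: π = [0.1250, 0.3750, 0.2500, 0.1250, 0.1250]
t=1: π = [0.2250, 0.3250, 0.1375, 0.1250, 0.1875]
t=2: π = [0.2200, 0.3138, 0.1713, 0.1138, 0.1813]
t=3: π = [0.2239, 0.3094, 0.1639, 0.1171, 0.1858]
t=4: π = [0.2233, 0.3083, 0.1666, 0.1164, 0.1855]

π = [0.2233, 0.3083, 0.1666, 0.1164, 0.1855]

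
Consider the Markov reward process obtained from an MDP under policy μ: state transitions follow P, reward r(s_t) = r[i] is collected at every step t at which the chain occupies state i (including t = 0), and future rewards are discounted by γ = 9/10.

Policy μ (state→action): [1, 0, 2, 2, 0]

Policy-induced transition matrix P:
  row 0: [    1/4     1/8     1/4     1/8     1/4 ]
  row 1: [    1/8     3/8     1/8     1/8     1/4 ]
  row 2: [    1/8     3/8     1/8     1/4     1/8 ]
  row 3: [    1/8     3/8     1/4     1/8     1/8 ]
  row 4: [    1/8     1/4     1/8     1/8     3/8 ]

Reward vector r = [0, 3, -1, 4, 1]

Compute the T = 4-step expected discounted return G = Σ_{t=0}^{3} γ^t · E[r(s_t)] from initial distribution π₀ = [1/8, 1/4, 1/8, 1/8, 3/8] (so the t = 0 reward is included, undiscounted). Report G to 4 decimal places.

G = 5.3467

t=0: π = [0.1250, 0.2500, 0.1250, 0.1250, 0.3750], E[r] = 1.5000, γ^t·E[r] = 1.500000, running G = 1.500000
t=1: π = [0.1406, 0.2969, 0.1563, 0.1406, 0.2656], E[r] = 1.5625, γ^t·E[r] = 1.406250, running G = 2.906250
t=2: π = [0.1426, 0.3066, 0.1602, 0.1445, 0.2461], E[r] = 1.5840, γ^t·E[r] = 1.283027, running G = 4.189277
t=3: π = [0.1428, 0.3086, 0.1609, 0.1450, 0.2427], E[r] = 1.5876, γ^t·E[r] = 1.157394, running G = 5.346672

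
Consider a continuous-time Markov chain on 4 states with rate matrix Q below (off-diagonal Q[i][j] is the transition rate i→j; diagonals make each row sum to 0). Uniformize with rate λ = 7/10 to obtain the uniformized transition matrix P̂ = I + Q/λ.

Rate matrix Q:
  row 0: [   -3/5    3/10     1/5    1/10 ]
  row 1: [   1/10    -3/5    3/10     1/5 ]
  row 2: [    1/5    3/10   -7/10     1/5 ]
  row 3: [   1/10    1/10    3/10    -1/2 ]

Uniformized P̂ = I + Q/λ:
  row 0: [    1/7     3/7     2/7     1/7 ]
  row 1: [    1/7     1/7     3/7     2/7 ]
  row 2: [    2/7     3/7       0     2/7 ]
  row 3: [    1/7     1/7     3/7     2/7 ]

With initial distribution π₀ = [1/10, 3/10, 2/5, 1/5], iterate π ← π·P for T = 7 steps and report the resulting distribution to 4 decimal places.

t=0: π = [0.1000, 0.3000, 0.4000, 0.2000]
t=1: π = [0.2000, 0.2857, 0.2429, 0.2714]
t=2: π = [0.1776, 0.2694, 0.2959, 0.2571]
t=3: π = [0.1851, 0.2781, 0.2764, 0.2603]
t=4: π = [0.1823, 0.2747, 0.2837, 0.2593]
t=5: π = [0.1834, 0.2760, 0.2809, 0.2597]
t=6: π = [0.1830, 0.2755, 0.2820, 0.2595]
t=7: π = [0.1831, 0.2757, 0.2816, 0.2596]

π = [0.1831, 0.2757, 0.2816, 0.2596]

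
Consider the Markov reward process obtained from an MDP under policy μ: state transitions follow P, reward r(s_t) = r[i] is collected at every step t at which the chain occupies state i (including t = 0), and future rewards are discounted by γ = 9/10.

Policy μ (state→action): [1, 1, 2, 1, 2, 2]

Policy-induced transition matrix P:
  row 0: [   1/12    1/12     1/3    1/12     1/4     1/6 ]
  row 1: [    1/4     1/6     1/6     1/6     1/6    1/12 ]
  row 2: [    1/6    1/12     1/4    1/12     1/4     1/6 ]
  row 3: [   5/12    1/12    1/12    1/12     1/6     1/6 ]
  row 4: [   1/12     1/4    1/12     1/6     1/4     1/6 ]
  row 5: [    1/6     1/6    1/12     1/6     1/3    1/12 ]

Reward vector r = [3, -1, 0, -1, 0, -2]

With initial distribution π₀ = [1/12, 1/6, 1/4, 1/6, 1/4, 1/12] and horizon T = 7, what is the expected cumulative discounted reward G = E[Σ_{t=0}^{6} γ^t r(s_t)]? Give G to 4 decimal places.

G = -0.3367

t=0: π = [0.0833, 0.1667, 0.2500, 0.1667, 0.2500, 0.0833], E[r] = -0.2500, γ^t·E[r] = -0.250000, running G = -0.250000
t=1: π = [0.1944, 0.1458, 0.1597, 0.1250, 0.2292, 0.1458], E[r] = 0.0208, γ^t·E[r] = 0.018750, running G = -0.231250
t=2: π = [0.1748, 0.1458, 0.1707, 0.1267, 0.2396, 0.1424], E[r] = -0.0330, γ^t·E[r] = -0.026719, running G = -0.257969
t=3: π = [0.1760, 0.1473, 0.1676, 0.1273, 0.2391, 0.1427], E[r] = -0.0320, γ^t·E[r] = -0.023309, running G = -0.281277
t=4: π = [0.1762, 0.1474, 0.1675, 0.1274, 0.2390, 0.1425], E[r] = -0.0313, γ^t·E[r] = -0.020511, running G = -0.301788
t=5: π = [0.1762, 0.1473, 0.1676, 0.1274, 0.2390, 0.1425], E[r] = -0.0311, γ^t·E[r] = -0.018388, running G = -0.320177
t=6: π = [0.1762, 0.1473, 0.1676, 0.1274, 0.2390, 0.1425], E[r] = -0.0312, γ^t·E[r] = -0.016557, running G = -0.336734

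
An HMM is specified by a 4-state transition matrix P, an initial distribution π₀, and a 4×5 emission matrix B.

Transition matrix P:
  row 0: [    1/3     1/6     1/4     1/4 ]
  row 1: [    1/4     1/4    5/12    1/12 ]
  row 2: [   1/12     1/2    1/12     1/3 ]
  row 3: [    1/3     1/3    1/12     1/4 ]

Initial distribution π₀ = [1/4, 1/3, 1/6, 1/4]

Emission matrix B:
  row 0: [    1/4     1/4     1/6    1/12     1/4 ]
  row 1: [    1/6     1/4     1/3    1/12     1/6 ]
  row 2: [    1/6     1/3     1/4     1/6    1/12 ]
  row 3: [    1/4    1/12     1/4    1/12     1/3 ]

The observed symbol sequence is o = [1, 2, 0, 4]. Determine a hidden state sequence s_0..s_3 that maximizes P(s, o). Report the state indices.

t=0: δ = [6.250e-02, 8.333e-02, 5.556e-02, 2.083e-02]  (obs o_0=1)
t=1: δ = [3.472e-03, 9.259e-03, 8.681e-03, 4.630e-03]  ψ = [0, 2, 1, 2]  (obs o_1=2)
t=2: δ = [5.787e-04, 7.234e-04, 6.430e-04, 7.234e-04]  ψ = [1, 2, 1, 2]  (obs o_2=0)
t=3: δ = [6.028e-05, 5.358e-05, 2.512e-05, 7.144e-05]  ψ = [3, 2, 1, 2]  (obs o_3=4)
backtrack: best end state = 3; path = [2, 1, 2, 3]

path = [2, 1, 2, 3]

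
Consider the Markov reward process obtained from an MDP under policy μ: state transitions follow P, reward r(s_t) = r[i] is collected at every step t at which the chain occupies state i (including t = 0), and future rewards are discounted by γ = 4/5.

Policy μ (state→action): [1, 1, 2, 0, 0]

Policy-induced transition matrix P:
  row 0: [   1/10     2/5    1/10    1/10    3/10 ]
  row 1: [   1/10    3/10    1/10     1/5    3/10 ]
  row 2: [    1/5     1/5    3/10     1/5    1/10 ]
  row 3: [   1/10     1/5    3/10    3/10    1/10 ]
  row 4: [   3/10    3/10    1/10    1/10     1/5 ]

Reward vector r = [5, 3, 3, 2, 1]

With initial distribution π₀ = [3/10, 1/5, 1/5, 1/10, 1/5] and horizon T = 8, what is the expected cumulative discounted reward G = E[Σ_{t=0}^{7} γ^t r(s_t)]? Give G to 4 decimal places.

G = 11.6914

t=0: π = [0.3000, 0.2000, 0.2000, 0.1000, 0.2000], E[r] = 3.1000, γ^t·E[r] = 3.100000, running G = 3.100000
t=1: π = [0.1600, 0.3000, 0.1600, 0.1600, 0.2200], E[r] = 2.7200, γ^t·E[r] = 2.176000, running G = 5.276000
t=2: π = [0.1600, 0.2840, 0.1640, 0.1780, 0.2140], E[r] = 2.7140, γ^t·E[r] = 1.736960, running G = 7.012960
t=3: π = [0.1592, 0.2818, 0.1684, 0.1804, 0.2102], E[r] = 2.7176, γ^t·E[r] = 1.391411, running G = 8.404371
t=4: π = [0.1589, 0.2810, 0.1698, 0.1811, 0.2092], E[r] = 2.7182, γ^t·E[r] = 1.113383, running G = 9.517754
t=5: π = [0.1588, 0.2808, 0.1702, 0.1813, 0.2089], E[r] = 2.7185, γ^t·E[r] = 0.890807, running G = 10.408561
t=6: π = [0.1588, 0.2807, 0.1703, 0.1814, 0.2088], E[r] = 2.7186, γ^t·E[r] = 0.712667, running G = 11.121229
t=7: π = [0.1588, 0.2807, 0.1703, 0.1814, 0.2088], E[r] = 2.7186, γ^t·E[r] = 0.570139, running G = 11.691367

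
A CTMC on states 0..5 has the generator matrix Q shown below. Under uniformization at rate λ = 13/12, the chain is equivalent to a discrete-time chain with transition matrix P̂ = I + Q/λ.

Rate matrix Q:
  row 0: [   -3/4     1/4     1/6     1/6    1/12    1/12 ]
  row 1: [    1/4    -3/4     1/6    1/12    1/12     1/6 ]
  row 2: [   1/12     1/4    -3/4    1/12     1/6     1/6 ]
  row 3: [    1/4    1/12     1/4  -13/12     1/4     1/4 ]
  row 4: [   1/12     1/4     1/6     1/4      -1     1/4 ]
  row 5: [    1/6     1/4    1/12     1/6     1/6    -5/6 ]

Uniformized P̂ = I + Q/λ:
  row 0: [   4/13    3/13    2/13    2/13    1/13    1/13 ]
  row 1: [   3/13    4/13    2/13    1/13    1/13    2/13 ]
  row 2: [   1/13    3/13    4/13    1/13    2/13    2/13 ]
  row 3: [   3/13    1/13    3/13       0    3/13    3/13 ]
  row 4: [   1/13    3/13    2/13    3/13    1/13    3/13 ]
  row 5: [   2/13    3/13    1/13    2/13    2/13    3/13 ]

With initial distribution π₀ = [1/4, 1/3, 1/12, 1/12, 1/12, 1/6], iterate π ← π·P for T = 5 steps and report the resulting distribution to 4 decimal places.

π = [0.1862, 0.2310, 0.1767, 0.1142, 0.1212, 0.1707]

t=0: π = [0.2500, 0.3333, 0.0833, 0.0833, 0.0833, 0.1667]
t=1: π = [0.2115, 0.2436, 0.1603, 0.1154, 0.1090, 0.1603]
t=2: π = [0.1933, 0.2318, 0.1750, 0.1134, 0.1193, 0.1672]
t=3: π = [0.1875, 0.2311, 0.1766, 0.1143, 0.1207, 0.1697]
t=4: π = [0.1864, 0.2310, 0.1768, 0.1142, 0.1212, 0.1706]
t=5: π = [0.1862, 0.2310, 0.1767, 0.1142, 0.1212, 0.1707]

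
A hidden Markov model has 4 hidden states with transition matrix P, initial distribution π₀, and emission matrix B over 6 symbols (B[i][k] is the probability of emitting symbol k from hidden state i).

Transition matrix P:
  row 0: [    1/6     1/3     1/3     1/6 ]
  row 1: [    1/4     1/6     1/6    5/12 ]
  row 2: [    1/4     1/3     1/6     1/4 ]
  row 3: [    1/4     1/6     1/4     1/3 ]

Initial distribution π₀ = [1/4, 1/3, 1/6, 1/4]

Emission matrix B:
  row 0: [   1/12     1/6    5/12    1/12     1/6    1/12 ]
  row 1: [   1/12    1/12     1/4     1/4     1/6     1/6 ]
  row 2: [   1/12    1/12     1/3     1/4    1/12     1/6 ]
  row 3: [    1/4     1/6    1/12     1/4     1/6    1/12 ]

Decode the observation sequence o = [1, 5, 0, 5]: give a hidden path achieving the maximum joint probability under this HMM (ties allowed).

t=0: δ = [4.167e-02, 2.778e-02, 1.389e-02, 4.167e-02]  (obs o_0=1)
t=1: δ = [8.681e-04, 2.315e-03, 2.315e-03, 1.157e-03]  ψ = [3, 0, 0, 3]  (obs o_1=5)
t=2: δ = [4.823e-05, 6.430e-05, 3.215e-05, 2.411e-04]  ψ = [1, 2, 1, 1]  (obs o_2=0)
t=3: δ = [5.023e-06, 6.698e-06, 1.005e-05, 6.698e-06]  ψ = [3, 3, 3, 3]  (obs o_3=5)
backtrack: best end state = 2; path = [0, 1, 3, 2]

path = [0, 1, 3, 2]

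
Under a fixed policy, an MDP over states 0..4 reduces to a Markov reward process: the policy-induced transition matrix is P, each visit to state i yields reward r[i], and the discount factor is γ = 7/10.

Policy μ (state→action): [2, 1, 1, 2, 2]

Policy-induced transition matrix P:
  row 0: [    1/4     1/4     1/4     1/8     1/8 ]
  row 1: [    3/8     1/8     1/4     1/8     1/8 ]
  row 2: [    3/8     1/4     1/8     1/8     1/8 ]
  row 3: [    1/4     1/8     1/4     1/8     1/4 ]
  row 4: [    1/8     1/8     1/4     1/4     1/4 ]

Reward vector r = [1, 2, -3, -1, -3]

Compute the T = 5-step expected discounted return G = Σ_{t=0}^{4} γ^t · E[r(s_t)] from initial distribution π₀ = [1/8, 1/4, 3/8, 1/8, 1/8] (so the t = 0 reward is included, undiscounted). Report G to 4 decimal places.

t=0: π = [0.1250, 0.2500, 0.3750, 0.1250, 0.1250], E[r] = -1.0000, γ^t·E[r] = -1.000000, running G = -1.000000
t=1: π = [0.3125, 0.1875, 0.2031, 0.1406, 0.1563], E[r] = -0.5313, γ^t·E[r] = -0.371875, running G = -1.371875
t=2: π = [0.2793, 0.1895, 0.2246, 0.1445, 0.1621], E[r] = -0.6465, γ^t·E[r] = -0.316777, running G = -1.688652
t=3: π = [0.2815, 0.1880, 0.2219, 0.1453, 0.1633], E[r] = -0.6436, γ^t·E[r] = -0.220739, running G = -1.909392
t=4: π = [0.2808, 0.1879, 0.2223, 0.1454, 0.1636], E[r] = -0.6462, γ^t·E[r] = -0.155162, running G = -2.064554

G = -2.0646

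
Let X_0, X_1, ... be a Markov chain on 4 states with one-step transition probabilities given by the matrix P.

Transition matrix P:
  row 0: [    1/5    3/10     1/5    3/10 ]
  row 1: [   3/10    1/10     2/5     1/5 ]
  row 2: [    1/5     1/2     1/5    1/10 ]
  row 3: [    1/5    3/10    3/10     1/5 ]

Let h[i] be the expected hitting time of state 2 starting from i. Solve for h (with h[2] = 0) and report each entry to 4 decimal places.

h = [3.6364, 3.0579, 0.0000, 3.3058]

First-step conditioning: h[2] = 0; for i ≠ 2, h[i] = 1 + Σ_k P[i][k]·h[k].
  h[0] = 1 + 1/5·h[0] + 3/10·h[1] + 3/10·h[3]
  h[1] = 1 + 3/10·h[0] + 1/10·h[1] + 1/5·h[3]
  h[3] = 1 + 1/5·h[0] + 3/10·h[1] + 1/5·h[3]
Solving the 3×3 linear system over states ≠ 2 gives exactly h = [40/11, 370/121, 0, 400/121] (h[2] = 0 is the target).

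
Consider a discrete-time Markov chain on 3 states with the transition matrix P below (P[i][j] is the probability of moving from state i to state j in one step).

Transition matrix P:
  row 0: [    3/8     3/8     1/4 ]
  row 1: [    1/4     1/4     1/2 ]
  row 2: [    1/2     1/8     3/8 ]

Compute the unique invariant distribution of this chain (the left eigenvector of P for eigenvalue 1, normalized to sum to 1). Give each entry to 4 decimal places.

Balance equations π_j = Σ_i π_i·P[i][j]:
  π_0 = 3/8·π_0 + 1/4·π_1 + 1/2·π_2
  π_1 = 3/8·π_0 + 1/4·π_1 + 1/8·π_2
  normalize: π_0 + π_1 + π_2 = 1
Solving the linear system gives exactly π = [26/67, 17/67, 24/67].

π = [0.3881, 0.2537, 0.3582]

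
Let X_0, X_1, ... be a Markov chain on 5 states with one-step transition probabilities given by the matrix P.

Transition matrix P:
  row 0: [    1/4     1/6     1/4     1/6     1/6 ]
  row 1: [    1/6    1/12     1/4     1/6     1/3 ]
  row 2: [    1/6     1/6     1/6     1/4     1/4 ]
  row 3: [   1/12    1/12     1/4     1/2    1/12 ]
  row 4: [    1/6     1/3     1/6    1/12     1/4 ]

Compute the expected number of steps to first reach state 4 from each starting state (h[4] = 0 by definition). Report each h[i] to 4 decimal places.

h = [5.4134, 4.5806, 5.0571, 6.1942, 0.0000]

First-step conditioning: h[4] = 0; for i ≠ 4, h[i] = 1 + Σ_k P[i][k]·h[k].
  h[0] = 1 + 1/4·h[0] + 1/6·h[1] + 1/4·h[2] + 1/6·h[3]
  h[1] = 1 + 1/6·h[0] + 1/12·h[1] + 1/4·h[2] + 1/6·h[3]
  h[2] = 1 + 1/6·h[0] + 1/6·h[1] + 1/6·h[2] + 1/4·h[3]
  h[3] = 1 + 1/12·h[0] + 1/12·h[1] + 1/4·h[2] + 1/2·h[3]
Solving the 4×4 linear system over states ≠ 4 gives exactly h = [5408/999, 4576/999, 1684/333, 6188/999, 0] (h[4] = 0 is the target).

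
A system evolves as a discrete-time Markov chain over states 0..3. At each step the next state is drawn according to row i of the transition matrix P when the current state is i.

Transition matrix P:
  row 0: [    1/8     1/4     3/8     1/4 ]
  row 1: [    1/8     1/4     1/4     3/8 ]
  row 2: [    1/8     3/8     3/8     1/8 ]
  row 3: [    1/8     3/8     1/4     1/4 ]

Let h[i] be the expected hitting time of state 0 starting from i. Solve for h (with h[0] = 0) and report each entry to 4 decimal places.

First-step conditioning: h[0] = 0; for i ≠ 0, h[i] = 1 + Σ_k P[i][k]·h[k].
  h[1] = 1 + 1/4·h[1] + 1/4·h[2] + 3/8·h[3]
  h[2] = 1 + 3/8·h[1] + 3/8·h[2] + 1/8·h[3]
  h[3] = 1 + 3/8·h[1] + 1/4·h[2] + 1/4·h[3]
Solving the 3×3 linear system over states ≠ 0 gives exactly h = [0, 8, 8, 8] (h[0] = 0 is the target).

h = [0.0000, 8.0000, 8.0000, 8.0000]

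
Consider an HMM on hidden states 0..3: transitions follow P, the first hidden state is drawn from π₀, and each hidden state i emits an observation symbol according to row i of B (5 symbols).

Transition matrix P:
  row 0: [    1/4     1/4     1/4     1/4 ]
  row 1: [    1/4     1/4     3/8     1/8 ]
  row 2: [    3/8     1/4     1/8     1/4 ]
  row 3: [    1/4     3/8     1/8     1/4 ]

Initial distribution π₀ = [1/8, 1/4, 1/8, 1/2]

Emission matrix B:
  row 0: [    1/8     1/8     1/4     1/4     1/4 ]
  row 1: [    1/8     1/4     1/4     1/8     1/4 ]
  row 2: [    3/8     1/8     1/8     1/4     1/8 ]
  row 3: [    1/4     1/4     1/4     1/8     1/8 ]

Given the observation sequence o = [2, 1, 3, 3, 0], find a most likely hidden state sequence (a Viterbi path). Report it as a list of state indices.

t=0: δ = [3.125e-02, 6.250e-02, 1.562e-02, 1.250e-01]  (obs o_0=2)
t=1: δ = [3.906e-03, 1.172e-02, 2.930e-03, 7.812e-03]  ψ = [3, 3, 1, 3]  (obs o_1=1)
t=2: δ = [7.324e-04, 3.662e-04, 1.099e-03, 2.441e-04]  ψ = [1, 1, 1, 3]  (obs o_2=3)
t=3: δ = [1.030e-04, 3.433e-05, 4.578e-05, 3.433e-05]  ψ = [2, 2, 0, 2]  (obs o_3=3)
t=4: δ = [3.219e-06, 3.219e-06, 9.656e-06, 6.437e-06]  ψ = [0, 0, 0, 0]  (obs o_4=0)
backtrack: best end state = 2; path = [3, 1, 2, 0, 2]

path = [3, 1, 2, 0, 2]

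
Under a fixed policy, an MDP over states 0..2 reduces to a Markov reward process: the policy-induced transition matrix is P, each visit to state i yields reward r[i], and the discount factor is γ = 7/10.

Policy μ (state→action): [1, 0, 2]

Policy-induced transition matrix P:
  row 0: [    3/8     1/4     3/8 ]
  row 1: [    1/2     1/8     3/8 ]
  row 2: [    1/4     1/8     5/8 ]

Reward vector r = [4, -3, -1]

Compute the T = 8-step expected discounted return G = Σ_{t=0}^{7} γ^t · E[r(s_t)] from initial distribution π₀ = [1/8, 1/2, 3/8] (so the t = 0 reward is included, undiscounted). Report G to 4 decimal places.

t=0: π = [0.1250, 0.5000, 0.3750], E[r] = -1.3750, γ^t·E[r] = -1.375000, running G = -1.375000
t=1: π = [0.3906, 0.1406, 0.4688], E[r] = 0.6719, γ^t·E[r] = 0.470313, running G = -0.904688
t=2: π = [0.3340, 0.1738, 0.4922], E[r] = 0.3223, γ^t·E[r] = 0.157910, running G = -0.746777
t=3: π = [0.3352, 0.1667, 0.4980], E[r] = 0.3425, γ^t·E[r] = 0.117488, running G = -0.629290
t=4: π = [0.3336, 0.1669, 0.4995], E[r] = 0.3341, γ^t·E[r] = 0.080226, running G = -0.549064
t=5: π = [0.3334, 0.1667, 0.4999], E[r] = 0.3337, γ^t·E[r] = 0.056089, running G = -0.492975
t=6: π = [0.3334, 0.1667, 0.5000], E[r] = 0.3334, γ^t·E[r] = 0.039225, running G = -0.453750
t=7: π = [0.3333, 0.1667, 0.5000], E[r] = 0.3334, γ^t·E[r] = 0.027453, running G = -0.426297

G = -0.4263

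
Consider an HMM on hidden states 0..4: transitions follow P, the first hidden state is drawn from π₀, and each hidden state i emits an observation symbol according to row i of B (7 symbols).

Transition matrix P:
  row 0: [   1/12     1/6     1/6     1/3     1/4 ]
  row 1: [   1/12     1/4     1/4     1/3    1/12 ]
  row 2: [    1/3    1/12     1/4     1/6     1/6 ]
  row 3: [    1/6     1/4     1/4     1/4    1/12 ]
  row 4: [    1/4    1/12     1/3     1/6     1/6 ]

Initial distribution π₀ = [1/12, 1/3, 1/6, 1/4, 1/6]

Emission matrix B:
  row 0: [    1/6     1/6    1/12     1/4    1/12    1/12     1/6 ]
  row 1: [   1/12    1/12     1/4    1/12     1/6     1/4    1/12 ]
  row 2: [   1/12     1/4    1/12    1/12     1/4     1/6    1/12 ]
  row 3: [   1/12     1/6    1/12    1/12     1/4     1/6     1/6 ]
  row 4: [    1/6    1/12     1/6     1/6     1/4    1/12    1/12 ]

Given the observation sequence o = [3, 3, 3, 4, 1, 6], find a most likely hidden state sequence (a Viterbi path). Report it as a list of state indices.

t=0: δ = [2.083e-02, 2.778e-02, 1.389e-02, 2.083e-02, 2.778e-02]  (obs o_0=3)
t=1: δ = [1.736e-03, 5.787e-04, 7.716e-04, 7.716e-04, 8.681e-04]  ψ = [4, 1, 4, 1, 0]  (obs o_1=3)
t=2: δ = [6.430e-05, 2.411e-05, 2.411e-05, 4.823e-05, 7.234e-05]  ψ = [2, 0, 0, 0, 0]  (obs o_2=3)
t=3: δ = [1.507e-06, 2.009e-06, 6.028e-06, 5.358e-06, 4.019e-06]  ψ = [4, 3, 4, 0, 0]  (obs o_3=4)
t=4: δ = [3.349e-07, 1.116e-07, 3.768e-07, 2.233e-07, 8.372e-08]  ψ = [2, 3, 2, 3, 2]  (obs o_4=1)
t=5: δ = [2.093e-08, 4.651e-09, 7.849e-09, 1.861e-08, 6.977e-09]  ψ = [2, 0, 2, 0, 0]  (obs o_5=6)
backtrack: best end state = 0; path = [4, 0, 4, 2, 2, 0]

path = [4, 0, 4, 2, 2, 0]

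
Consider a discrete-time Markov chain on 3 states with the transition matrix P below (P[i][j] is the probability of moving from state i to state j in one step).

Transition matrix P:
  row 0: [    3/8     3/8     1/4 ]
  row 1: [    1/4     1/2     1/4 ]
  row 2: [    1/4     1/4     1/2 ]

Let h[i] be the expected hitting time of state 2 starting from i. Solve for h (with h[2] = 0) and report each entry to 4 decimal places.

First-step conditioning: h[2] = 0; for i ≠ 2, h[i] = 1 + Σ_k P[i][k]·h[k].
  h[0] = 1 + 3/8·h[0] + 3/8·h[1]
  h[1] = 1 + 1/4·h[0] + 1/2·h[1]
Solving the 2×2 linear system over states ≠ 2 gives exactly h = [4, 4, 0] (h[2] = 0 is the target).

h = [4.0000, 4.0000, 0.0000]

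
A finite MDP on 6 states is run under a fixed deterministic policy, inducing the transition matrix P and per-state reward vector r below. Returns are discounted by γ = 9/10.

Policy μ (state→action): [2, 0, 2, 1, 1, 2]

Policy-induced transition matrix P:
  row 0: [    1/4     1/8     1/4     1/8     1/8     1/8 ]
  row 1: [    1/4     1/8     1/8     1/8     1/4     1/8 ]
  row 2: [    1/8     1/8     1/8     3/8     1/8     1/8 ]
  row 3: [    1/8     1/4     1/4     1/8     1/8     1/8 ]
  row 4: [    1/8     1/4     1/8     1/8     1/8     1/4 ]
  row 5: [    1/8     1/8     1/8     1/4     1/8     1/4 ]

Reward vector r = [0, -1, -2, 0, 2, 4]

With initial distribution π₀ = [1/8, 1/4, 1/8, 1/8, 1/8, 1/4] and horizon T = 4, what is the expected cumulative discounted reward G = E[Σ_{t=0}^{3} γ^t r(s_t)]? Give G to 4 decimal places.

G = 1.9119

t=0: π = [0.1250, 0.2500, 0.1250, 0.1250, 0.1250, 0.2500], E[r] = 0.7500, γ^t·E[r] = 0.750000, running G = 0.750000
t=1: π = [0.1719, 0.1563, 0.1563, 0.1875, 0.1563, 0.1719], E[r] = 0.5313, γ^t·E[r] = 0.478125, running G = 1.228125
t=2: π = [0.1660, 0.1680, 0.1699, 0.1855, 0.1445, 0.1660], E[r] = 0.4453, γ^t·E[r] = 0.360703, running G = 1.588828
t=3: π = [0.1667, 0.1663, 0.1689, 0.1882, 0.1460, 0.1638], E[r] = 0.4431, γ^t·E[r] = 0.323031, running G = 1.911859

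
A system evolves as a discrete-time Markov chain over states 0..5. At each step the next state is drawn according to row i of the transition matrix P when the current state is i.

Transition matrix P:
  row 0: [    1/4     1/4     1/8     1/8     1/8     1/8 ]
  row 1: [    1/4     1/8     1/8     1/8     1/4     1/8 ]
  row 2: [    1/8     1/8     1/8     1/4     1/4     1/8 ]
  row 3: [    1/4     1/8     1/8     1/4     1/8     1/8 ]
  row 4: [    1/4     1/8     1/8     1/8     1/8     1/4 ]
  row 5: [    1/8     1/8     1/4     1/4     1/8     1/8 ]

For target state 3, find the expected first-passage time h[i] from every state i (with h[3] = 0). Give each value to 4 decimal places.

h = [6.2076, 6.1956, 5.4197, 0.0000, 6.1000, 5.3347]

First-step conditioning: h[3] = 0; for i ≠ 3, h[i] = 1 + Σ_k P[i][k]·h[k].
  h[0] = 1 + 1/4·h[0] + 1/4·h[1] + 1/8·h[2] + 1/8·h[4] + 1/8·h[5]
  h[1] = 1 + 1/4·h[0] + 1/8·h[1] + 1/8·h[2] + 1/4·h[4] + 1/8·h[5]
  h[2] = 1 + 1/8·h[0] + 1/8·h[1] + 1/8·h[2] + 1/4·h[4] + 1/8·h[5]
  h[4] = 1 + 1/4·h[0] + 1/8·h[1] + 1/8·h[2] + 1/8·h[4] + 1/4·h[5]
  h[5] = 1 + 1/8·h[0] + 1/8·h[1] + 1/4·h[2] + 1/8·h[4] + 1/8·h[5]
Solving the 5×5 linear system over states ≠ 3 gives exactly h = [37376/6021, 37304/6021, 32632/6021, 0, 36728/6021, 32120/6021] (h[3] = 0 is the target).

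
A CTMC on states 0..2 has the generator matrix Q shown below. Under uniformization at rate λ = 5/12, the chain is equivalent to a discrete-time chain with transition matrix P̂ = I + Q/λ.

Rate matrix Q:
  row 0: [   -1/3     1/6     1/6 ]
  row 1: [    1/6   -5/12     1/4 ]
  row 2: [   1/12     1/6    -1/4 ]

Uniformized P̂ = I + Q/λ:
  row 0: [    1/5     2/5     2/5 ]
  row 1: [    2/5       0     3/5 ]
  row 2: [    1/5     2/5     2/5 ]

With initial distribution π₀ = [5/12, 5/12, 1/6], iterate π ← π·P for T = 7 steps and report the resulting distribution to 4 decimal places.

t=0: π = [0.4167, 0.4167, 0.1667]
t=1: π = [0.2833, 0.2333, 0.4833]
t=2: π = [0.2467, 0.3067, 0.4467]
t=3: π = [0.2613, 0.2773, 0.4613]
t=4: π = [0.2555, 0.2891, 0.4555]
t=5: π = [0.2578, 0.2844, 0.4578]
t=6: π = [0.2569, 0.2863, 0.4569]
t=7: π = [0.2573, 0.2855, 0.4573]

π = [0.2573, 0.2855, 0.4573]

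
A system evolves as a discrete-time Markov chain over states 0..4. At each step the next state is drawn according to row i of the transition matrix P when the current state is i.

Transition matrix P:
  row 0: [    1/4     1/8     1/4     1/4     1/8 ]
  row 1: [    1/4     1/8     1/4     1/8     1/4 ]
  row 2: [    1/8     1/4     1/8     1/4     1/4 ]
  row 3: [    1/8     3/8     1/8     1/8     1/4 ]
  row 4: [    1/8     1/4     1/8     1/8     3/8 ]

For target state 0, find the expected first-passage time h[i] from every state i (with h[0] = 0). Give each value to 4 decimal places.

h = [0.0000, 5.7416, 6.4494, 6.3708, 6.4607]

First-step conditioning: h[0] = 0; for i ≠ 0, h[i] = 1 + Σ_k P[i][k]·h[k].
  h[1] = 1 + 1/8·h[1] + 1/4·h[2] + 1/8·h[3] + 1/4·h[4]
  h[2] = 1 + 1/4·h[1] + 1/8·h[2] + 1/4·h[3] + 1/4·h[4]
  h[3] = 1 + 3/8·h[1] + 1/8·h[2] + 1/8·h[3] + 1/4·h[4]
  h[4] = 1 + 1/4·h[1] + 1/8·h[2] + 1/8·h[3] + 3/8·h[4]
Solving the 4×4 linear system over states ≠ 0 gives exactly h = [0, 511/89, 574/89, 567/89, 575/89] (h[0] = 0 is the target).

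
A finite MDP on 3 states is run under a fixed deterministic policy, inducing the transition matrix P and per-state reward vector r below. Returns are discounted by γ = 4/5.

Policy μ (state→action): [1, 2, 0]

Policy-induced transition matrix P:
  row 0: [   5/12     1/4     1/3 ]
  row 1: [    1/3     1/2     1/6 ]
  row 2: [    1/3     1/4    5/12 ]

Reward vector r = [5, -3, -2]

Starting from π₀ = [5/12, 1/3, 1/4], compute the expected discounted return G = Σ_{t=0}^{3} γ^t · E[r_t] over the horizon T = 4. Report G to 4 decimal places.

G = 1.0239

t=0: π = [0.4167, 0.3333, 0.2500], E[r] = 0.5833, γ^t·E[r] = 0.583333, running G = 0.583333
t=1: π = [0.3681, 0.3333, 0.2986], E[r] = 0.2431, γ^t·E[r] = 0.194444, running G = 0.777778
t=2: π = [0.3640, 0.3333, 0.3027], E[r] = 0.2147, γ^t·E[r] = 0.137407, running G = 0.915185
t=3: π = [0.3637, 0.3333, 0.3030], E[r] = 0.2123, γ^t·E[r] = 0.108716, running G = 1.023901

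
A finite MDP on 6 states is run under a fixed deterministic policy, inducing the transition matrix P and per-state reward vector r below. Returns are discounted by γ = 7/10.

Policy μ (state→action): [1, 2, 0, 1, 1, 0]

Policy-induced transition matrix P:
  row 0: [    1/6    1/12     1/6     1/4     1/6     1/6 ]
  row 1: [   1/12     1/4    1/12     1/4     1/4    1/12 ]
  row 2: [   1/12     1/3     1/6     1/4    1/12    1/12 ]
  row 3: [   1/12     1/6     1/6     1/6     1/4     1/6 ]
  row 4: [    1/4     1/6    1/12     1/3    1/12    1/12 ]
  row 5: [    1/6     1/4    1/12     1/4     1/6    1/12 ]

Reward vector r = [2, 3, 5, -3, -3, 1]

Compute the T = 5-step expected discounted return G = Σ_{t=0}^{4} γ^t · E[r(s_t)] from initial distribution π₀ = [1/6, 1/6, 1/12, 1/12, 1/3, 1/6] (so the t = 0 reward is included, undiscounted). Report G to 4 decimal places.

G = 0.7545

t=0: π = [0.1667, 0.1667, 0.0833, 0.0833, 0.3333, 0.1667], E[r] = 0.1667, γ^t·E[r] = 0.166667, running G = 0.166667
t=1: π = [0.1667, 0.1944, 0.1111, 0.2708, 0.1528, 0.1042], E[r] = 0.3056, γ^t·E[r] = 0.213889, running G = 0.380556
t=2: π = [0.1314, 0.1962, 0.1291, 0.2402, 0.1834, 0.1198], E[r] = 0.3455, γ^t·E[r] = 0.169288, running G = 0.549844
t=3: π = [0.1348, 0.2036, 0.1250, 0.2453, 0.1770, 0.1143], E[r] = 0.3531, γ^t·E[r] = 0.121115, running G = 0.670959
t=4: π = [0.1336, 0.2028, 0.1254, 0.2443, 0.1789, 0.1150], E[r] = 0.3480, γ^t·E[r] = 0.083553, running G = 0.754512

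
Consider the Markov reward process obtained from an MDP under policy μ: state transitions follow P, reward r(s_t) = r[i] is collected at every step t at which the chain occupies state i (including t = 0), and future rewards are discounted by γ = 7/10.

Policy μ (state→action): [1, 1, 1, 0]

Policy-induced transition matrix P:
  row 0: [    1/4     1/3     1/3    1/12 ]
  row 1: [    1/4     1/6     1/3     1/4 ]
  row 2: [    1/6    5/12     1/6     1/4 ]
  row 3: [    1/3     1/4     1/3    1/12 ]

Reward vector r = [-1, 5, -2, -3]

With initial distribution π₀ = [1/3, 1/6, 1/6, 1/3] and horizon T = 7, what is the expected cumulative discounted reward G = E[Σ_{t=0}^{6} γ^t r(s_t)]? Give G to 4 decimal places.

t=0: π = [0.3333, 0.1667, 0.1667, 0.3333], E[r] = -0.8333, γ^t·E[r] = -0.833333, running G = -0.833333
t=1: π = [0.2639, 0.2917, 0.3056, 0.1389], E[r] = 0.1667, γ^t·E[r] = 0.116667, running G = -0.716667
t=2: π = [0.2361, 0.2986, 0.2824, 0.1829], E[r] = 0.1435, γ^t·E[r] = 0.070324, running G = -0.646343
t=3: π = [0.2417, 0.2919, 0.2863, 0.1802], E[r] = 0.1046, γ^t·E[r] = 0.035861, running G = -0.610481
t=4: π = [0.2412, 0.2935, 0.2856, 0.1797], E[r] = 0.1162, γ^t·E[r] = 0.027897, running G = -0.582584
t=5: π = [0.2412, 0.2932, 0.2857, 0.1799], E[r] = 0.1140, γ^t·E[r] = 0.019158, running G = -0.563426
t=6: π = [0.2412, 0.2933, 0.2857, 0.1798], E[r] = 0.1143, γ^t·E[r] = 0.013451, running G = -0.549975

G = -0.5500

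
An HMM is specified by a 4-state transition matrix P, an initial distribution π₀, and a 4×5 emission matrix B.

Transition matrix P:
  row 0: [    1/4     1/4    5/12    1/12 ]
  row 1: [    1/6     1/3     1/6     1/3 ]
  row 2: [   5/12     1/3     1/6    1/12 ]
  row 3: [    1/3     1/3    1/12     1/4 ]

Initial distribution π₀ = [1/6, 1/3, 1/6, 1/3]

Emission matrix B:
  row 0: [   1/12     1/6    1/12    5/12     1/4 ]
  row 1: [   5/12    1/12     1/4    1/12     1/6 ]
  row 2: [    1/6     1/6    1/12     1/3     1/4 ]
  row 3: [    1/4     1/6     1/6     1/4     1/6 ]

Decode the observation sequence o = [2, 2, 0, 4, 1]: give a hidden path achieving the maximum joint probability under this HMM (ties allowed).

t=0: δ = [1.389e-02, 8.333e-02, 1.389e-02, 5.556e-02]  (obs o_0=2)
t=1: δ = [1.543e-03, 6.944e-03, 1.157e-03, 4.630e-03]  ψ = [3, 1, 1, 1]  (obs o_1=2)
t=2: δ = [1.286e-04, 9.645e-04, 1.929e-04, 5.787e-04]  ψ = [3, 1, 1, 1]  (obs o_2=0)
t=3: δ = [4.823e-05, 5.358e-05, 4.019e-05, 5.358e-05]  ψ = [3, 1, 1, 1]  (obs o_3=4)
t=4: δ = [2.977e-06, 1.488e-06, 3.349e-06, 2.977e-06]  ψ = [3, 1, 0, 1]  (obs o_4=1)
backtrack: best end state = 2; path = [1, 1, 3, 0, 2]

path = [1, 1, 3, 0, 2]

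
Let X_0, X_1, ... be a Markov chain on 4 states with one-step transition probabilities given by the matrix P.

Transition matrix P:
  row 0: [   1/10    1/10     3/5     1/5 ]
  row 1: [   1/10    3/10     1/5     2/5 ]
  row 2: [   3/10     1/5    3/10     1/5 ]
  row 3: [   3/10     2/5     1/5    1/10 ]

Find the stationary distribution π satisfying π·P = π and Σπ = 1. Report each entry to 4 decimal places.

Balance equations π_j = Σ_i π_i·P[i][j]:
  π_0 = 1/10·π_0 + 1/10·π_1 + 3/10·π_2 + 3/10·π_3
  π_1 = 1/10·π_0 + 3/10·π_1 + 1/5·π_2 + 2/5·π_3
  π_2 = 3/5·π_0 + 1/5·π_1 + 3/10·π_2 + 1/5·π_3
  normalize: π_0 + π_1 + π_2 + π_3 = 1
Solving the linear system gives exactly π = [233/1118, 279/1118, 176/559, 127/559].

π = [0.2084, 0.2496, 0.3148, 0.2272]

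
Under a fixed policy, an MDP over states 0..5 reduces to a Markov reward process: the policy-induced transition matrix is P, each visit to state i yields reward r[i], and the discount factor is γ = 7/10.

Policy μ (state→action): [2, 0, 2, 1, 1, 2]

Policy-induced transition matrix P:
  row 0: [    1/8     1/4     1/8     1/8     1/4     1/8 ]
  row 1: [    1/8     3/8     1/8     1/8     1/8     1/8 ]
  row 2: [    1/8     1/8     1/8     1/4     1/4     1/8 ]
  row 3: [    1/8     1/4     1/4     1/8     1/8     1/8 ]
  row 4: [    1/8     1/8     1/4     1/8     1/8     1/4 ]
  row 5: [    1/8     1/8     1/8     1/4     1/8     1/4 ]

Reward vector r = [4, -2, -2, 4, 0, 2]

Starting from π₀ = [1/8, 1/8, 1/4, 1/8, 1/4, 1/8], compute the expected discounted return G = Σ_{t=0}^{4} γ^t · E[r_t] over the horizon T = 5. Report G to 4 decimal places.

t=0: π = [0.1250, 0.1250, 0.2500, 0.1250, 0.2500, 0.1250], E[r] = 0.5000, γ^t·E[r] = 0.500000, running G = 0.500000
t=1: π = [0.1250, 0.1875, 0.1719, 0.1719, 0.1719, 0.1719], E[r] = 0.8125, γ^t·E[r] = 0.568750, running G = 1.068750
t=2: π = [0.1250, 0.2090, 0.1680, 0.1680, 0.1621, 0.1680], E[r] = 0.7539, γ^t·E[r] = 0.369414, running G = 1.438164
t=3: π = [0.1250, 0.2139, 0.1663, 0.1670, 0.1616, 0.1663], E[r] = 0.7402, γ^t·E[r] = 0.253900, running G = 1.692064
t=4: π = [0.1250, 0.2150, 0.1661, 0.1666, 0.1614, 0.1660], E[r] = 0.7361, γ^t·E[r] = 0.176748, running G = 1.868813

G = 1.8688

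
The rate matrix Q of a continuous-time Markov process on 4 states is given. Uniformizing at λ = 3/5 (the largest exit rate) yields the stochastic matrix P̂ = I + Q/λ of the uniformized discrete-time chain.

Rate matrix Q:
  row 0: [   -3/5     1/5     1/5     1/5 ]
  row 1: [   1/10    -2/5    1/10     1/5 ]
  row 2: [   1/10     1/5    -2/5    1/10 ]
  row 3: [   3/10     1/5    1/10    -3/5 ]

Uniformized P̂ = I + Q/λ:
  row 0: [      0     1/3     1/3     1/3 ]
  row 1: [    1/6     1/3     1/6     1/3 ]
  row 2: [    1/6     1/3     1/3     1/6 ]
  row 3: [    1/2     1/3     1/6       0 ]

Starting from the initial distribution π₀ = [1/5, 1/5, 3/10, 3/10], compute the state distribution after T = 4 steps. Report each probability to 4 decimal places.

t=0: π = [0.2000, 0.2000, 0.3000, 0.3000]
t=1: π = [0.2333, 0.3333, 0.2500, 0.1833]
t=2: π = [0.1889, 0.3333, 0.2472, 0.2306]
t=3: π = [0.2120, 0.3333, 0.2394, 0.2153]
t=4: π = [0.2031, 0.3333, 0.2419, 0.2217]

π = [0.2031, 0.3333, 0.2419, 0.2217]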